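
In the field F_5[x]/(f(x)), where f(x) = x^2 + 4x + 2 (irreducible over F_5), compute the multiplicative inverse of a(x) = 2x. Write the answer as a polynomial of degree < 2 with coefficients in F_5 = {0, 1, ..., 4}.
a(x)^(-1) ≡ x + 4 (mod f(x))

Since f is irreducible over F_5, F_5[x]/(f) is a field and a(x) ≠ 0 has an inverse. Apply the extended Euclidean algorithm to f(x) and a(x) in F_5[x]: f(x) = (3x + 2)·a(x) + (2). The last nonzero remainder is the constant 2 = gcd(f, a) in F_5. Back-substituting through the division chain expresses 2 = s(x)·a(x) + t(x)·f(x) with s(x) ≡ 2x + 3 (mod f), so (2x + 3)·a(x) ≡ 2 (mod f). Multiplying by 2^(-1) ≡ 3 in F_5 gives a(x)^(-1) ≡ 3·(2x + 3) ≡ x + 4 (mod f). Check: (2x)·(x + 4) = 2x^2 + 3x ≡ 1 (mod x^2 + 4x + 2).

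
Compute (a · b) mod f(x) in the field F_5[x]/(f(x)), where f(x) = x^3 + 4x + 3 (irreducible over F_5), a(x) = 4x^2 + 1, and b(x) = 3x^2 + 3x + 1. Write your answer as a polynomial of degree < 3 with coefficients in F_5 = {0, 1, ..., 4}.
a · b ≡ 4x^2 + 4x (mod f(x))

Multiply in F_5[x]: a(x)·b(x) = (4x^2 + 1)·(3x^2 + 3x + 1) = 2x^4 + 2x^3 + 2x^2 + 3x + 1. This has degree ≥ 3, so divide by f(x) over F_5: 2x^4 + 2x^3 + 2x^2 + 3x + 1 = (2x + 2)·(x^3 + 4x + 3) + (4x^2 + 4x). Hence a·b ≡ 4x^2 + 4x (mod f). (F_5[x]/(f) is a field with 5^3 = 125 elements since f is irreducible of degree 3.)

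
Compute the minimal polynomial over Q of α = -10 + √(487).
m_α(x) = x^2 + 20x - 387

From α + 10 = √(487), squaring gives (α + 10)^2 = 487, i.e. α^2 + 20α + 100 = 487, so α^2 + 20α - 387 = 0. The discriminant of x^2 + 20x - 387 is (20)^2 - 4·(-387) = 400 + 1548 = 1948, and 4·(487) is not a perfect square in Q since 487 is squarefree and ≠ 1. Hence x^2 + 20x - 387 is irreducible over Q and is the minimal polynomial of α.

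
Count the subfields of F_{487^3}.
F_{487^3} has 2 subfields

The subfields of F_{p^n} are exactly the fields F_{p^d} for d | n (each is the fixed field of the unique index-d subgroup of Gal(F_{p^n}/F_p) ≅ Z/nZ). The divisors of n = 3 are {1, 3}, giving 2 subfields: F_{487^1}, F_{487^3}.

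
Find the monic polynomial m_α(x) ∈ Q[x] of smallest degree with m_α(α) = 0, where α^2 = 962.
m_α(x) = x^2 - 962

α satisfies α^2 - 962 = 0, so x^2 - 962 annihilates α. Since d = 962 is squarefree and ≠ 1, it is not a perfect square in Q, so x^2 - 962 has no rational root and is therefore irreducible over Q (a degree-2 polynomial over a field is irreducible iff it has no root). Hence m_α(x) = x^2 - 962.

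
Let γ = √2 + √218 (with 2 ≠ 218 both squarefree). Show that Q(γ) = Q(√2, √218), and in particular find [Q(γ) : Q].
[Q(γ) : Q] = 4 (equivalently, Q(γ) = Q(√2, √218))

Obviously Q(γ) ⊆ Q(√2, √218), and [Q(√2, √218):Q] = 4 (since 2, 218 are distinct squarefree integers > 1 with 436 not a perfect square). To show equality we compute the minimal polynomial of γ. From γ = √2 + √218: γ^2 = 2 + 2√(436) + 218 = 220 + 2√(436), so γ^2 - 220 = 2√(436); squaring, (γ^2 - 220)^2 = 4·436, i.e. γ^4 - 440γ^2 + 48400 - 1744 = 0, i.e. γ^4 - 440γ^2 + 46656 = 0. So γ is a root of x^4 - 440x^2 + 46656. This polynomial is irreducible over Q: it has no rational root (each ±√2 ± √218 is irrational), and any factorization into two quadratics over Q would force √(436) ∈ Q (pairing opposite roots) or √2, √218 ∈ Q (other pairings), all impossible. Hence [Q(γ):Q] = 4 = [Q(√2, √218):Q], so Q(γ) = Q(√2, √218).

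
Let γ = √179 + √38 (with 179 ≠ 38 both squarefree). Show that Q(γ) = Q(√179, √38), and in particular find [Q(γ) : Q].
[Q(γ) : Q] = 4 (equivalently, Q(γ) = Q(√179, √38))

Obviously Q(γ) ⊆ Q(√179, √38), and [Q(√179, √38):Q] = 4 (since 179, 38 are distinct squarefree integers > 1 with 6802 not a perfect square). To show equality we compute the minimal polynomial of γ. From γ = √179 + √38: γ^2 = 179 + 2√(6802) + 38 = 217 + 2√(6802), so γ^2 - 217 = 2√(6802); squaring, (γ^2 - 217)^2 = 4·6802, i.e. γ^4 - 434γ^2 + 47089 - 27208 = 0, i.e. γ^4 - 434γ^2 + 19881 = 0. So γ is a root of x^4 - 434x^2 + 19881. This polynomial is irreducible over Q: it has no rational root (each ±√179 ± √38 is irrational), and any factorization into two quadratics over Q would force √(6802) ∈ Q (pairing opposite roots) or √179, √38 ∈ Q (other pairings), all impossible. Hence [Q(γ):Q] = 4 = [Q(√179, √38):Q], so Q(γ) = Q(√179, √38).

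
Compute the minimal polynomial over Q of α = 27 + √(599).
m_α(x) = x^2 - 54x + 130

From α - 27 = √(599), squaring gives (α - 27)^2 = 599, i.e. α^2 - 54α + 729 = 599, so α^2 - 54α + 130 = 0. The discriminant of x^2 - 54x + 130 is (-54)^2 - 4·(130) = 2916 - 520 = 2396, and 4·(599) is not a perfect square in Q since 599 is squarefree and ≠ 1. Hence x^2 - 54x + 130 is irreducible over Q and is the minimal polynomial of α.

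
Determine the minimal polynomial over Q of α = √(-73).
m_α(x) = x^2 + 73

α satisfies α^2 + 73 = 0, so x^2 + 73 annihilates α. Since d = -73 is squarefree and ≠ 1, it is not a perfect square in Q, so x^2 + 73 has no rational root and is therefore irreducible over Q (a degree-2 polynomial over a field is irreducible iff it has no root). Hence m_α(x) = x^2 + 73.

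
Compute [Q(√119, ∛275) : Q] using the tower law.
[Q(√119, ∛275) : Q] = 6

Let L = Q(√119, ∛275). Since Q(√119) ⊂ L and [Q(√119):Q] = 2, the tower law gives 2 | [L:Q]. Likewise Q(∛275) ⊂ L with [Q(∛275):Q] = 3 (because 275 is not a perfect cube), so 3 | [L:Q]. As gcd(2,3) = 1, [L:Q] is divisible by 6. Conversely L is generated over Q by √119 and ∛275, so [L:Q] ≤ 2·3 = 6. Therefore [Q(√119, ∛275) : Q] = 6.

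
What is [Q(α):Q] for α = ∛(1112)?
[Q(α):Q] = 3

The minimal polynomial of α is x^3 - 1112, irreducible over Q since 1112 is not a perfect cube (so x^3 - 1112 has no rational root). Hence [Q(α):Q] = deg(m_α) = 3.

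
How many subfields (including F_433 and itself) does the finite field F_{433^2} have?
F_{433^2} has 2 subfields

The subfields of F_{p^n} are exactly the fields F_{p^d} for d | n (each is the fixed field of the unique index-d subgroup of Gal(F_{p^n}/F_p) ≅ Z/nZ). The divisors of n = 2 are {1, 2}, giving 2 subfields: F_{433^1}, F_{433^2}.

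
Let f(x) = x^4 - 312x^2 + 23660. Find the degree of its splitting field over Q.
[K : Q] = 4

Solving the quadratic in x^2: x^2 = (312 ± √(312^2 - 4·23660))/2 = (312 ± √2704)/2 = (312 ± 52)/2, giving x^2 = 130 or x^2 = 182. So f(x) = (x^2 - 130)(x^2 - 182) and the roots of f are ±√130, ±√182. Hence the splitting field is K = Q(√130, √182). Since 130 and 182 are distinct squarefree integers > 1, their product 23660 is not a perfect square, so √182 ∉ Q(√130). By the tower law [K:Q] = [Q(√130,√182):Q(√130)] · [Q(√130):Q] = 2 · 2 = 4.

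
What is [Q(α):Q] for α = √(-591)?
[Q(α):Q] = 2

[Q(α):Q] equals the degree of the minimal polynomial of α. Here α^2 = -591 and x^2 + 591 is irreducible (d = -591 is squarefree, ≠ 1, hence not a square), so deg(m_α) = 2. Thus [Q(α):Q] = 2.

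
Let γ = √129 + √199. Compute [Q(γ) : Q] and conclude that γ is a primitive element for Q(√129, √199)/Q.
[Q(γ) : Q] = 4 (equivalently, Q(γ) = Q(√129, √199))

Obviously Q(γ) ⊆ Q(√129, √199), and [Q(√129, √199):Q] = 4 (since 129, 199 are distinct squarefree integers > 1 with 25671 not a perfect square). To show equality we compute the minimal polynomial of γ. From γ = √129 + √199: γ^2 = 129 + 2√(25671) + 199 = 328 + 2√(25671), so γ^2 - 328 = 2√(25671); squaring, (γ^2 - 328)^2 = 4·25671, i.e. γ^4 - 656γ^2 + 107584 - 102684 = 0, i.e. γ^4 - 656γ^2 + 4900 = 0. So γ is a root of x^4 - 656x^2 + 4900. This polynomial is irreducible over Q: it has no rational root (each ±√129 ± √199 is irrational), and any factorization into two quadratics over Q would force √(25671) ∈ Q (pairing opposite roots) or √129, √199 ∈ Q (other pairings), all impossible. Hence [Q(γ):Q] = 4 = [Q(√129, √199):Q], so Q(γ) = Q(√129, √199).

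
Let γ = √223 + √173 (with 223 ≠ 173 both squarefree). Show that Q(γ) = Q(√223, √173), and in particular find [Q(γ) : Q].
[Q(γ) : Q] = 4 (equivalently, Q(γ) = Q(√223, √173))

Obviously Q(γ) ⊆ Q(√223, √173), and [Q(√223, √173):Q] = 4 (since 223, 173 are distinct squarefree integers > 1 with 38579 not a perfect square). To show equality we compute the minimal polynomial of γ. From γ = √223 + √173: γ^2 = 223 + 2√(38579) + 173 = 396 + 2√(38579), so γ^2 - 396 = 2√(38579); squaring, (γ^2 - 396)^2 = 4·38579, i.e. γ^4 - 792γ^2 + 156816 - 154316 = 0, i.e. γ^4 - 792γ^2 + 2500 = 0. So γ is a root of x^4 - 792x^2 + 2500. This polynomial is irreducible over Q: it has no rational root (each ±√223 ± √173 is irrational), and any factorization into two quadratics over Q would force √(38579) ∈ Q (pairing opposite roots) or √223, √173 ∈ Q (other pairings), all impossible. Hence [Q(γ):Q] = 4 = [Q(√223, √173):Q], so Q(γ) = Q(√223, √173).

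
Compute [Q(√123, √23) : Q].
[Q(√123, √23) : Q] = 4

[Q(√123):Q] = 2 (min poly x^2 - 123, irreducible since 123 is squarefree > 1). For the top step, suppose √23 ∈ Q(√123), say √23 = c + d√123 with c, d ∈ Q. Squaring: 23 = c^2 + 123d^2 + 2cd√123. Since √123 ∉ Q this forces 2cd = 0. If d = 0 then √23 = c ∈ Q, contradicting 23 squarefree > 1. If c = 0 then 23 = 123d^2, so 123·23 = (123d)^2 is a perfect square in Q — but 123·23 = 2829 is not a perfect square (since 123 and 23 are distinct squarefree integers). Contradiction. Hence √23 ∉ Q(√123), so x^2 - 23 stays irreducible over Q(√123) and [Q(√123, √23) : Q(√123)] = 2. By the tower law, [Q(√123, √23) : Q] = 2 · 2 = 4.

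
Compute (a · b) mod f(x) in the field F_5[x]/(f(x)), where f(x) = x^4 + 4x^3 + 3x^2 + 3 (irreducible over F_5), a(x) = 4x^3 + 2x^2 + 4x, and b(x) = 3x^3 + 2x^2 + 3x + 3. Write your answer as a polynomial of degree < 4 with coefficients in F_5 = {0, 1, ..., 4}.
a · b ≡ x^3 + 3x^2 + 4x + 1 (mod f(x))

Multiply in F_5[x]: a(x)·b(x) = (4x^3 + 2x^2 + 4x)·(3x^3 + 2x^2 + 3x + 3) = 2x^6 + 4x^5 + 3x^4 + x^3 + 3x^2 + 2x. This has degree ≥ 4, so divide by f(x) over F_5: 2x^6 + 4x^5 + 3x^4 + x^3 + 3x^2 + 2x = (2x^2 + x + 3)·(x^4 + 4x^3 + 3x^2 + 3) + (x^3 + 3x^2 + 4x + 1). Hence a·b ≡ x^3 + 3x^2 + 4x + 1 (mod f). (F_5[x]/(f) is a field with 5^4 = 625 elements since f is irreducible of degree 4.)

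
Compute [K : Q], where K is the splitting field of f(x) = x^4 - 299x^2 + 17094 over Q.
[K : Q] = 4

Solving the quadratic in x^2: x^2 = (299 ± √(299^2 - 4·17094))/2 = (299 ± √21025)/2 = (299 ± 145)/2, giving x^2 = 77 or x^2 = 222. So f(x) = (x^2 - 77)(x^2 - 222) and the roots of f are ±√77, ±√222. Hence the splitting field is K = Q(√77, √222). Since 77 and 222 are distinct squarefree integers > 1, their product 17094 is not a perfect square, so √222 ∉ Q(√77). By the tower law [K:Q] = [Q(√77,√222):Q(√77)] · [Q(√77):Q] = 2 · 2 = 4.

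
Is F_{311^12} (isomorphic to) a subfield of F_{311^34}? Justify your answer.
No: F_{311^12} is not a subfield of F_{311^34}

F_{p^m} embeds in F_{p^n} iff m | n. Here 12 ∤ 34 (since 34 = 2·12 + 10 with remainder 10 ≠ 0), so F_{311^12} is not a subfield of F_{311^34}. Equivalently: if it were, the tower law would give 12 = [F_{311^12}:F_311] dividing [F_{311^34}:F_311] = 34, contradiction.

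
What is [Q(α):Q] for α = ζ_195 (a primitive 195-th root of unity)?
[Q(α):Q] = 96

The minimal polynomial of ζ_195 over Q is the 195-th cyclotomic polynomial Φ_195(x), which is irreducible over Q and has degree φ(195) = 96. Hence [Q(α):Q] = φ(195) = 96.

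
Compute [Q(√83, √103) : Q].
[Q(√83, √103) : Q] = 4

[Q(√83):Q] = 2 (min poly x^2 - 83, irreducible since 83 is squarefree > 1). For the top step, suppose √103 ∈ Q(√83), say √103 = c + d√83 with c, d ∈ Q. Squaring: 103 = c^2 + 83d^2 + 2cd√83. Since √83 ∉ Q this forces 2cd = 0. If d = 0 then √103 = c ∈ Q, contradicting 103 squarefree > 1. If c = 0 then 103 = 83d^2, so 83·103 = (83d)^2 is a perfect square in Q — but 83·103 = 8549 is not a perfect square (since 83 and 103 are distinct squarefree integers). Contradiction. Hence √103 ∉ Q(√83), so x^2 - 103 stays irreducible over Q(√83) and [Q(√83, √103) : Q(√83)] = 2. By the tower law, [Q(√83, √103) : Q] = 2 · 2 = 4.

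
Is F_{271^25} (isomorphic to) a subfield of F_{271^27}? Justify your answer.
No: F_{271^25} is not a subfield of F_{271^27}

F_{p^m} embeds in F_{p^n} iff m | n. Here 25 ∤ 27 (since 27 = 1·25 + 2 with remainder 2 ≠ 0), so F_{271^25} is not a subfield of F_{271^27}. Equivalently: if it were, the tower law would give 25 = [F_{271^25}:F_271] dividing [F_{271^27}:F_271] = 27, contradiction.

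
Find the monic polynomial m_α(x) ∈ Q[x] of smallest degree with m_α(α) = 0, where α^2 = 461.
m_α(x) = x^2 - 461

α satisfies α^2 - 461 = 0, so x^2 - 461 annihilates α. Since d = 461 is squarefree and ≠ 1, it is not a perfect square in Q, so x^2 - 461 has no rational root and is therefore irreducible over Q (a degree-2 polynomial over a field is irreducible iff it has no root). Hence m_α(x) = x^2 - 461.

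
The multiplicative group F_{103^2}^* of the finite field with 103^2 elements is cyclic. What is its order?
|F_{103^2}^*| = 10608

F_{103^2} has 103^2 = 10609 elements; its multiplicative group consists of all nonzero elements, so |F_{103^2}^*| = 10609 - 1 = 10608. (It is cyclic since any finite subgroup of the multiplicative group of a field is cyclic.)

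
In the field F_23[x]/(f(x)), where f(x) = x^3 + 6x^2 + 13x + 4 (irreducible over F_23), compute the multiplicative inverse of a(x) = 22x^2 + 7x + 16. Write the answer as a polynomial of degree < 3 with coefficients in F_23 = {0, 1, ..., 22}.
a(x)^(-1) ≡ 19x^2 + 3x + 5 (mod f(x))

Since f is irreducible over F_23, F_23[x]/(f) is a field and a(x) ≠ 0 has an inverse. Apply the extended Euclidean algorithm to f(x) and a(x) in F_23[x]: f(x) = (22x + 10)·a(x) + (5x + 5);  a(x) = (9x + 20)·(5x + 5) + (8). The last nonzero remainder is the constant 8 = gcd(f, a) in F_23. Back-substituting through the division chain expresses 8 = s(x)·a(x) + t(x)·f(x) with s(x) ≡ 14x^2 + x + 17 (mod f), so (14x^2 + x + 17)·a(x) ≡ 8 (mod f). Multiplying by 8^(-1) ≡ 3 in F_23 gives a(x)^(-1) ≡ 3·(14x^2 + x + 17) ≡ 19x^2 + 3x + 5 (mod f). Check: (22x^2 + 7x + 16)·(19x^2 + 3x + 5) = 4x^4 + 15x^3 + 21x^2 + 14x + 11 ≡ 1 (mod x^3 + 6x^2 + 13x + 4).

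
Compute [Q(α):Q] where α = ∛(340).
[Q(α):Q] = 3

The minimal polynomial of α is x^3 - 340, irreducible over Q since 340 is not a perfect cube (so x^3 - 340 has no rational root). Hence [Q(α):Q] = deg(m_α) = 3.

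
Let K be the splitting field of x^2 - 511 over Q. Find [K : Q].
[K : Q] = 2

f(x) = x^2 - 511 factors as (x - √511)(x + √511). The splitting field is K = Q(√511). Since 511 is squarefree and > 1, it is not a perfect square, so x^2 - 511 is irreducible over Q and [Q(√511) : Q] = 2. Hence [K : Q] = 2.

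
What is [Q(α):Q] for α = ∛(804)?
[Q(α):Q] = 3

The minimal polynomial of α is x^3 - 804, irreducible over Q since 804 is not a perfect cube (so x^3 - 804 has no rational root). Hence [Q(α):Q] = deg(m_α) = 3.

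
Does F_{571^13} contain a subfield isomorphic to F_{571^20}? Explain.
No: F_{571^20} is not a subfield of F_{571^13}

F_{p^m} embeds in F_{p^n} iff m | n. Here 20 ∤ 13 (since 13 = 0·20 + 13 with remainder 13 ≠ 0), so F_{571^20} is not a subfield of F_{571^13}. Equivalently: if it were, the tower law would give 20 = [F_{571^20}:F_571] dividing [F_{571^13}:F_571] = 13, contradiction.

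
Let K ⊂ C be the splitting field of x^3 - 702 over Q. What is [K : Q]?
[K : Q] = 6

The roots of x^3 - 702 are ∛702, ω∛702, ω^2∛702 where ω = e^(2πi/3) is a primitive cube root of unity, so K = Q(∛702, ω). Now [Q(∛702):Q] = 3 (since 702 is not a perfect cube, x^3 - 702 is irreducible) and [Q(ω):Q] = 2. Both 2 and 3 divide [K:Q], and [K:Q] ≤ 3·2 = 6, so [K:Q] = 6. (Equivalently: Q(∛702) ⊂ R but ω ∉ R, so [K : Q(∛702)] = 2.)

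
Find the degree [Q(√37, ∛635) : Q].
[Q(√37, ∛635) : Q] = 6

Let L = Q(√37, ∛635). Since Q(√37) ⊂ L and [Q(√37):Q] = 2, the tower law gives 2 | [L:Q]. Likewise Q(∛635) ⊂ L with [Q(∛635):Q] = 3 (because 635 is not a perfect cube), so 3 | [L:Q]. As gcd(2,3) = 1, [L:Q] is divisible by 6. Conversely L is generated over Q by √37 and ∛635, so [L:Q] ≤ 2·3 = 6. Therefore [Q(√37, ∛635) : Q] = 6.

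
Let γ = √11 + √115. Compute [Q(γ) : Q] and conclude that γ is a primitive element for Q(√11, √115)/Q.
[Q(γ) : Q] = 4 (equivalently, Q(γ) = Q(√11, √115))

Obviously Q(γ) ⊆ Q(√11, √115), and [Q(√11, √115):Q] = 4 (since 11, 115 are distinct squarefree integers > 1 with 1265 not a perfect square). To show equality we compute the minimal polynomial of γ. From γ = √11 + √115: γ^2 = 11 + 2√(1265) + 115 = 126 + 2√(1265), so γ^2 - 126 = 2√(1265); squaring, (γ^2 - 126)^2 = 4·1265, i.e. γ^4 - 252γ^2 + 15876 - 5060 = 0, i.e. γ^4 - 252γ^2 + 10816 = 0. So γ is a root of x^4 - 252x^2 + 10816. This polynomial is irreducible over Q: it has no rational root (each ±√11 ± √115 is irrational), and any factorization into two quadratics over Q would force √(1265) ∈ Q (pairing opposite roots) or √11, √115 ∈ Q (other pairings), all impossible. Hence [Q(γ):Q] = 4 = [Q(√11, √115):Q], so Q(γ) = Q(√11, √115).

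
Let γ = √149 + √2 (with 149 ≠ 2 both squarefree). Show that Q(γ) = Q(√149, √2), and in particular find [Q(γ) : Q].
[Q(γ) : Q] = 4 (equivalently, Q(γ) = Q(√149, √2))

Obviously Q(γ) ⊆ Q(√149, √2), and [Q(√149, √2):Q] = 4 (since 149, 2 are distinct squarefree integers > 1 with 298 not a perfect square). To show equality we compute the minimal polynomial of γ. From γ = √149 + √2: γ^2 = 149 + 2√(298) + 2 = 151 + 2√(298), so γ^2 - 151 = 2√(298); squaring, (γ^2 - 151)^2 = 4·298, i.e. γ^4 - 302γ^2 + 22801 - 1192 = 0, i.e. γ^4 - 302γ^2 + 21609 = 0. So γ is a root of x^4 - 302x^2 + 21609. This polynomial is irreducible over Q: it has no rational root (each ±√149 ± √2 is irrational), and any factorization into two quadratics over Q would force √(298) ∈ Q (pairing opposite roots) or √149, √2 ∈ Q (other pairings), all impossible. Hence [Q(γ):Q] = 4 = [Q(√149, √2):Q], so Q(γ) = Q(√149, √2).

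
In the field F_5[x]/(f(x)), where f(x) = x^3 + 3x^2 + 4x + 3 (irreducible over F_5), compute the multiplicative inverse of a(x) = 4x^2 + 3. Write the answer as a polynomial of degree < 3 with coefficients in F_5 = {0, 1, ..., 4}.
a(x)^(-1) ≡ 4x^2 + 3x + 1 (mod f(x))

Since f is irreducible over F_5, F_5[x]/(f) is a field and a(x) ≠ 0 has an inverse. Apply the extended Euclidean algorithm to f(x) and a(x) in F_5[x]: f(x) = (4x + 2)·a(x) + (2x + 2);  a(x) = (2x + 3)·(2x + 2) + (2). The last nonzero remainder is the constant 2 = gcd(f, a) in F_5. Back-substituting through the division chain expresses 2 = s(x)·a(x) + t(x)·f(x) with s(x) ≡ 3x^2 + x + 2 (mod f), so (3x^2 + x + 2)·a(x) ≡ 2 (mod f). Multiplying by 2^(-1) ≡ 3 in F_5 gives a(x)^(-1) ≡ 3·(3x^2 + x + 2) ≡ 4x^2 + 3x + 1 (mod f). Check: (4x^2 + 3)·(4x^2 + 3x + 1) = x^4 + 2x^3 + x^2 + 4x + 3 ≡ 1 (mod x^3 + 3x^2 + 4x + 3).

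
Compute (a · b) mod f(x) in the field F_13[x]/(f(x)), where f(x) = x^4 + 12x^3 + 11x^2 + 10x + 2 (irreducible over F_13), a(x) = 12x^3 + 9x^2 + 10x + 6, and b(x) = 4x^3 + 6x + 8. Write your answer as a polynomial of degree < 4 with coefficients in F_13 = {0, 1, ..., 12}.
a · b ≡ 11x^3 + x^2 + 5x + 10 (mod f(x))

Multiply in F_13[x]: a(x)·b(x) = (12x^3 + 9x^2 + 10x + 6)·(4x^3 + 6x + 8) = 9x^6 + 10x^5 + 8x^4 + 5x^3 + 2x^2 + 12x + 9. This has degree ≥ 4, so divide by f(x) over F_13: 9x^6 + 10x^5 + 8x^4 + 5x^3 + 2x^2 + 12x + 9 = (9x^2 + 6x + 6)·(x^4 + 12x^3 + 11x^2 + 10x + 2) + (11x^3 + x^2 + 5x + 10). Hence a·b ≡ 11x^3 + x^2 + 5x + 10 (mod f). (F_13[x]/(f) is a field with 13^4 = 28561 elements since f is irreducible of degree 4.)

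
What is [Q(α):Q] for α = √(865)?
[Q(α):Q] = 2

[Q(α):Q] equals the degree of the minimal polynomial of α. Here α^2 = 865 and x^2 - 865 is irreducible (d = 865 is squarefree, ≠ 1, hence not a square), so deg(m_α) = 2. Thus [Q(α):Q] = 2.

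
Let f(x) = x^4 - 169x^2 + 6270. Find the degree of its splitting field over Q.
[K : Q] = 4

Solving the quadratic in x^2: x^2 = (169 ± √(169^2 - 4·6270))/2 = (169 ± √3481)/2 = (169 ± 59)/2, giving x^2 = 55 or x^2 = 114. So f(x) = (x^2 - 55)(x^2 - 114) and the roots of f are ±√55, ±√114. Hence the splitting field is K = Q(√55, √114). Since 55 and 114 are distinct squarefree integers > 1, their product 6270 is not a perfect square, so √114 ∉ Q(√55). By the tower law [K:Q] = [Q(√55,√114):Q(√55)] · [Q(√55):Q] = 2 · 2 = 4.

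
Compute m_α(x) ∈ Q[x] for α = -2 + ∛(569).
m_α(x) = x^3 + 6x^2 + 12x - 561

Set β = α + 2 = ∛(569), so β^3 = 569. Then (α + 2)^3 - 569 = 0, i.e. α is a root of g(x) = (x + 2)^3 - 569 = x^3 + 6x^2 + 12x - 561. Since g(x) = h(x + 2) where h(x) = x^3 - 569, and h is irreducible over Q (because 569 is not a perfect cube, so h has no rational root, and a monic cubic with no rational root is irreducible), g is also irreducible (irreducibility is preserved under the substitution x → x + 2). Hence m_α(x) = x^3 + 6x^2 + 12x - 561.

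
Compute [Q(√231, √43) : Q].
[Q(√231, √43) : Q] = 4

[Q(√231):Q] = 2 (min poly x^2 - 231, irreducible since 231 is squarefree > 1). For the top step, suppose √43 ∈ Q(√231), say √43 = c + d√231 with c, d ∈ Q. Squaring: 43 = c^2 + 231d^2 + 2cd√231. Since √231 ∉ Q this forces 2cd = 0. If d = 0 then √43 = c ∈ Q, contradicting 43 squarefree > 1. If c = 0 then 43 = 231d^2, so 231·43 = (231d)^2 is a perfect square in Q — but 231·43 = 9933 is not a perfect square (since 231 and 43 are distinct squarefree integers). Contradiction. Hence √43 ∉ Q(√231), so x^2 - 43 stays irreducible over Q(√231) and [Q(√231, √43) : Q(√231)] = 2. By the tower law, [Q(√231, √43) : Q] = 2 · 2 = 4.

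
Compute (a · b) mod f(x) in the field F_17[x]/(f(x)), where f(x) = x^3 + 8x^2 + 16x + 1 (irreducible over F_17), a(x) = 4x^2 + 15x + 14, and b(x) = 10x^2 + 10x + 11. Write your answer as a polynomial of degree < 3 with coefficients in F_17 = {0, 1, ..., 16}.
a · b ≡ 3x^2 + 16x + 12 (mod f(x))

Multiply in F_17[x]: a(x)·b(x) = (4x^2 + 15x + 14)·(10x^2 + 10x + 11) = 6x^4 + 3x^3 + 11x^2 + 16x + 1. This has degree ≥ 3, so divide by f(x) over F_17: 6x^4 + 3x^3 + 11x^2 + 16x + 1 = (6x + 6)·(x^3 + 8x^2 + 16x + 1) + (3x^2 + 16x + 12). Hence a·b ≡ 3x^2 + 16x + 12 (mod f). (F_17[x]/(f) is a field with 17^3 = 4913 elements since f is irreducible of degree 3.)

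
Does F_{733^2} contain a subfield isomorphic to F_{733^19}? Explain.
No: F_{733^19} is not a subfield of F_{733^2}

F_{p^m} embeds in F_{p^n} iff m | n. Here 19 ∤ 2 (since 2 = 0·19 + 2 with remainder 2 ≠ 0), so F_{733^19} is not a subfield of F_{733^2}. Equivalently: if it were, the tower law would give 19 = [F_{733^19}:F_733] dividing [F_{733^2}:F_733] = 2, contradiction.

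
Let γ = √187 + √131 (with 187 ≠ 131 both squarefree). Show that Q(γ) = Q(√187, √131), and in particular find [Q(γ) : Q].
[Q(γ) : Q] = 4 (equivalently, Q(γ) = Q(√187, √131))

Obviously Q(γ) ⊆ Q(√187, √131), and [Q(√187, √131):Q] = 4 (since 187, 131 are distinct squarefree integers > 1 with 24497 not a perfect square). To show equality we compute the minimal polynomial of γ. From γ = √187 + √131: γ^2 = 187 + 2√(24497) + 131 = 318 + 2√(24497), so γ^2 - 318 = 2√(24497); squaring, (γ^2 - 318)^2 = 4·24497, i.e. γ^4 - 636γ^2 + 101124 - 97988 = 0, i.e. γ^4 - 636γ^2 + 3136 = 0. So γ is a root of x^4 - 636x^2 + 3136. This polynomial is irreducible over Q: it has no rational root (each ±√187 ± √131 is irrational), and any factorization into two quadratics over Q would force √(24497) ∈ Q (pairing opposite roots) or √187, √131 ∈ Q (other pairings), all impossible. Hence [Q(γ):Q] = 4 = [Q(√187, √131):Q], so Q(γ) = Q(√187, √131).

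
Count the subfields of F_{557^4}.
F_{557^4} has 3 subfields

The subfields of F_{p^n} are exactly the fields F_{p^d} for d | n (each is the fixed field of the unique index-d subgroup of Gal(F_{p^n}/F_p) ≅ Z/nZ). The divisors of n = 4 are {1, 2, 4}, giving 3 subfields: F_{557^1}, F_{557^2}, F_{557^4}.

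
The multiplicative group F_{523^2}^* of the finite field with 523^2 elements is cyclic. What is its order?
|F_{523^2}^*| = 273528

F_{523^2} has 523^2 = 273529 elements; its multiplicative group consists of all nonzero elements, so |F_{523^2}^*| = 273529 - 1 = 273528. (It is cyclic since any finite subgroup of the multiplicative group of a field is cyclic.)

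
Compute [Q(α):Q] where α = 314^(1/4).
[Q(α):Q] = 4

α is a root of x^4 - 314. By Eisenstein's criterion at the prime p = 2 (which divides the constant term 314 but p^2 = 4 does not, since 314 is squarefree), x^4 - 314 is irreducible over Q. Hence [Q(α):Q] = 4.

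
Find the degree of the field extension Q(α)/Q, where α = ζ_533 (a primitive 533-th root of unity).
[Q(α):Q] = 480

The minimal polynomial of ζ_533 over Q is the 533-th cyclotomic polynomial Φ_533(x), which is irreducible over Q and has degree φ(533) = 480. Hence [Q(α):Q] = φ(533) = 480.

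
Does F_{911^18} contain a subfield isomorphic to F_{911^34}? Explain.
No: F_{911^34} is not a subfield of F_{911^18}

F_{p^m} embeds in F_{p^n} iff m | n. Here 34 ∤ 18 (since 18 = 0·34 + 18 with remainder 18 ≠ 0), so F_{911^34} is not a subfield of F_{911^18}. Equivalently: if it were, the tower law would give 34 = [F_{911^34}:F_911] dividing [F_{911^18}:F_911] = 18, contradiction.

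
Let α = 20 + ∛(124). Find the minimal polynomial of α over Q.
m_α(x) = x^3 - 60x^2 + 1200x - 8124

Set β = α - 20 = ∛(124), so β^3 = 124. Then (α - 20)^3 - 124 = 0, i.e. α is a root of g(x) = (x - 20)^3 - 124 = x^3 - 60x^2 + 1200x - 8124. Since g(x) = h(x - 20) where h(x) = x^3 - 124, and h is irreducible over Q (because 124 is not a perfect cube, so h has no rational root, and a monic cubic with no rational root is irreducible), g is also irreducible (irreducibility is preserved under the substitution x → x - 20). Hence m_α(x) = x^3 - 60x^2 + 1200x - 8124.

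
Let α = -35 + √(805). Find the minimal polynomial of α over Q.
m_α(x) = x^2 + 70x + 420

From α + 35 = √(805), squaring gives (α + 35)^2 = 805, i.e. α^2 + 70α + 1225 = 805, so α^2 + 70α + 420 = 0. The discriminant of x^2 + 70x + 420 is (70)^2 - 4·(420) = 4900 - 1680 = 3220, and 4·(805) is not a perfect square in Q since 805 is squarefree and ≠ 1. Hence x^2 + 70x + 420 is irreducible over Q and is the minimal polynomial of α.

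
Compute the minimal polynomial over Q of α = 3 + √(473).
m_α(x) = x^2 - 6x - 464

From α - 3 = √(473), squaring gives (α - 3)^2 = 473, i.e. α^2 - 6α + 9 = 473, so α^2 - 6α - 464 = 0. The discriminant of x^2 - 6x - 464 is (-6)^2 - 4·(-464) = 36 + 1856 = 1892, and 4·(473) is not a perfect square in Q since 473 is squarefree and ≠ 1. Hence x^2 - 6x - 464 is irreducible over Q and is the minimal polynomial of α.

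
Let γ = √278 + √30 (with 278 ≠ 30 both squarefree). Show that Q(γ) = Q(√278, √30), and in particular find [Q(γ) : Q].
[Q(γ) : Q] = 4 (equivalently, Q(γ) = Q(√278, √30))

Obviously Q(γ) ⊆ Q(√278, √30), and [Q(√278, √30):Q] = 4 (since 278, 30 are distinct squarefree integers > 1 with 8340 not a perfect square). To show equality we compute the minimal polynomial of γ. From γ = √278 + √30: γ^2 = 278 + 2√(8340) + 30 = 308 + 2√(8340), so γ^2 - 308 = 2√(8340); squaring, (γ^2 - 308)^2 = 4·8340, i.e. γ^4 - 616γ^2 + 94864 - 33360 = 0, i.e. γ^4 - 616γ^2 + 61504 = 0. So γ is a root of x^4 - 616x^2 + 61504. This polynomial is irreducible over Q: it has no rational root (each ±√278 ± √30 is irrational), and any factorization into two quadratics over Q would force √(8340) ∈ Q (pairing opposite roots) or √278, √30 ∈ Q (other pairings), all impossible. Hence [Q(γ):Q] = 4 = [Q(√278, √30):Q], so Q(γ) = Q(√278, √30).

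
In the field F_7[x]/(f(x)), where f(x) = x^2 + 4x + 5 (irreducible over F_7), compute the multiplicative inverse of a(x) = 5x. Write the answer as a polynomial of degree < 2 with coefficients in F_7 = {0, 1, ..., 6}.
a(x)^(-1) ≡ 5x + 6 (mod f(x))

Since f is irreducible over F_7, F_7[x]/(f) is a field and a(x) ≠ 0 has an inverse. Apply the extended Euclidean algorithm to f(x) and a(x) in F_7[x]: f(x) = (3x + 5)·a(x) + (5). The last nonzero remainder is the constant 5 = gcd(f, a) in F_7. Back-substituting through the division chain expresses 5 = s(x)·a(x) + t(x)·f(x) with s(x) ≡ 4x + 2 (mod f), so (4x + 2)·a(x) ≡ 5 (mod f). Multiplying by 5^(-1) ≡ 3 in F_7 gives a(x)^(-1) ≡ 3·(4x + 2) ≡ 5x + 6 (mod f). Check: (5x)·(5x + 6) = 4x^2 + 2x ≡ 1 (mod x^2 + 4x + 5).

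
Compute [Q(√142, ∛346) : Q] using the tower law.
[Q(√142, ∛346) : Q] = 6

Let L = Q(√142, ∛346). Since Q(√142) ⊂ L and [Q(√142):Q] = 2, the tower law gives 2 | [L:Q]. Likewise Q(∛346) ⊂ L with [Q(∛346):Q] = 3 (because 346 is not a perfect cube), so 3 | [L:Q]. As gcd(2,3) = 1, [L:Q] is divisible by 6. Conversely L is generated over Q by √142 and ∛346, so [L:Q] ≤ 2·3 = 6. Therefore [Q(√142, ∛346) : Q] = 6.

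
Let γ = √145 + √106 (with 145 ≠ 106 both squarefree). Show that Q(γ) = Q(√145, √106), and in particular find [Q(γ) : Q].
[Q(γ) : Q] = 4 (equivalently, Q(γ) = Q(√145, √106))

Obviously Q(γ) ⊆ Q(√145, √106), and [Q(√145, √106):Q] = 4 (since 145, 106 are distinct squarefree integers > 1 with 15370 not a perfect square). To show equality we compute the minimal polynomial of γ. From γ = √145 + √106: γ^2 = 145 + 2√(15370) + 106 = 251 + 2√(15370), so γ^2 - 251 = 2√(15370); squaring, (γ^2 - 251)^2 = 4·15370, i.e. γ^4 - 502γ^2 + 63001 - 61480 = 0, i.e. γ^4 - 502γ^2 + 1521 = 0. So γ is a root of x^4 - 502x^2 + 1521. This polynomial is irreducible over Q: it has no rational root (each ±√145 ± √106 is irrational), and any factorization into two quadratics over Q would force √(15370) ∈ Q (pairing opposite roots) or √145, √106 ∈ Q (other pairings), all impossible. Hence [Q(γ):Q] = 4 = [Q(√145, √106):Q], so Q(γ) = Q(√145, √106).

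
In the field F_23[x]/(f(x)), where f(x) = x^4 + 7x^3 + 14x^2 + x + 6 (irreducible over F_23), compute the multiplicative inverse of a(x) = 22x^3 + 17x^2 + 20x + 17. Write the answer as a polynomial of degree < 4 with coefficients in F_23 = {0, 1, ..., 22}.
a(x)^(-1) ≡ 9x^3 + 3x^2 + x + 4 (mod f(x))

Since f is irreducible over F_23, F_23[x]/(f) is a field and a(x) ≠ 0 has an inverse. Apply the extended Euclidean algorithm to f(x) and a(x) in F_23[x]: f(x) = (22x + 22)·a(x) + (5x^2 + 15x);  a(x) = (9x + 4)·(5x^2 + 15x) + (6x + 17);  (5x^2 + 15x) = (20x + 11)·(6x + 17) + (20). The last nonzero remainder is the constant 20 = gcd(f, a) in F_23. Back-substituting through the division chain expresses 20 = s(x)·a(x) + t(x)·f(x) with s(x) ≡ 19x^3 + 14x^2 + 20x + 11 (mod f), so (19x^3 + 14x^2 + 20x + 11)·a(x) ≡ 20 (mod f). Multiplying by 20^(-1) ≡ 15 in F_23 gives a(x)^(-1) ≡ 15·(19x^3 + 14x^2 + 20x + 11) ≡ 9x^3 + 3x^2 + x + 4 (mod f). Check: (22x^3 + 17x^2 + 20x + 17)·(9x^3 + 3x^2 + x + 4) = 14x^6 + 12x^5 + 19x^3 + x^2 + 5x + 22 ≡ 1 (mod x^4 + 7x^3 + 14x^2 + x + 6).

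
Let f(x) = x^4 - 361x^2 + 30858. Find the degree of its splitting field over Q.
[K : Q] = 4

Solving the quadratic in x^2: x^2 = (361 ± √(361^2 - 4·30858))/2 = (361 ± √6889)/2 = (361 ± 83)/2, giving x^2 = 222 or x^2 = 139. So f(x) = (x^2 - 222)(x^2 - 139) and the roots of f are ±√222, ±√139. Hence the splitting field is K = Q(√222, √139). Since 222 and 139 are distinct squarefree integers > 1, their product 30858 is not a perfect square, so √139 ∉ Q(√222). By the tower law [K:Q] = [Q(√222,√139):Q(√222)] · [Q(√222):Q] = 2 · 2 = 4.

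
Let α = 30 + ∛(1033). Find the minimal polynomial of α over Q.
m_α(x) = x^3 - 90x^2 + 2700x - 28033

Set β = α - 30 = ∛(1033), so β^3 = 1033. Then (α - 30)^3 - 1033 = 0, i.e. α is a root of g(x) = (x - 30)^3 - 1033 = x^3 - 90x^2 + 2700x - 28033. Since g(x) = h(x - 30) where h(x) = x^3 - 1033, and h is irreducible over Q (because 1033 is not a perfect cube, so h has no rational root, and a monic cubic with no rational root is irreducible), g is also irreducible (irreducibility is preserved under the substitution x → x - 30). Hence m_α(x) = x^3 - 90x^2 + 2700x - 28033.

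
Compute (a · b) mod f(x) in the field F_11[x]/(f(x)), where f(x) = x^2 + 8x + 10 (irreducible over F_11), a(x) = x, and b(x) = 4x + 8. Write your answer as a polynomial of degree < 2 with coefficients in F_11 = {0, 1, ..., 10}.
a · b ≡ 9x + 4 (mod f(x))

Multiply in F_11[x]: a(x)·b(x) = (x)·(4x + 8) = 4x^2 + 8x. This has degree ≥ 2, so divide by f(x) over F_11: 4x^2 + 8x = (4)·(x^2 + 8x + 10) + (9x + 4). Hence a·b ≡ 9x + 4 (mod f). (F_11[x]/(f) is a field with 11^2 = 121 elements since f is irreducible of degree 2.)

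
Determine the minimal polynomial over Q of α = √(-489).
m_α(x) = x^2 + 489

α satisfies α^2 + 489 = 0, so x^2 + 489 annihilates α. Since d = -489 is squarefree and ≠ 1, it is not a perfect square in Q, so x^2 + 489 has no rational root and is therefore irreducible over Q (a degree-2 polynomial over a field is irreducible iff it has no root). Hence m_α(x) = x^2 + 489.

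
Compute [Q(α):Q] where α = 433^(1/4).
[Q(α):Q] = 4

α is a root of x^4 - 433. By Eisenstein's criterion at the prime p = 433 (which divides the constant term 433 but p^2 = 187489 does not, since 433 is squarefree), x^4 - 433 is irreducible over Q. Hence [Q(α):Q] = 4.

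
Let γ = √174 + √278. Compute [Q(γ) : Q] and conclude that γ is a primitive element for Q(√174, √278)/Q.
[Q(γ) : Q] = 4 (equivalently, Q(γ) = Q(√174, √278))

Obviously Q(γ) ⊆ Q(√174, √278), and [Q(√174, √278):Q] = 4 (since 174, 278 are distinct squarefree integers > 1 with 48372 not a perfect square). To show equality we compute the minimal polynomial of γ. From γ = √174 + √278: γ^2 = 174 + 2√(48372) + 278 = 452 + 2√(48372), so γ^2 - 452 = 2√(48372); squaring, (γ^2 - 452)^2 = 4·48372, i.e. γ^4 - 904γ^2 + 204304 - 193488 = 0, i.e. γ^4 - 904γ^2 + 10816 = 0. So γ is a root of x^4 - 904x^2 + 10816. This polynomial is irreducible over Q: it has no rational root (each ±√174 ± √278 is irrational), and any factorization into two quadratics over Q would force √(48372) ∈ Q (pairing opposite roots) or √174, √278 ∈ Q (other pairings), all impossible. Hence [Q(γ):Q] = 4 = [Q(√174, √278):Q], so Q(γ) = Q(√174, √278).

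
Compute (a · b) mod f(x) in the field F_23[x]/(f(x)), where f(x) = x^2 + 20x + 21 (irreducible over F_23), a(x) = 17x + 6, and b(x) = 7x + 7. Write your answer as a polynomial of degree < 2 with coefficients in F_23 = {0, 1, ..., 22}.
a · b ≡ 12x + 4 (mod f(x))

Multiply in F_23[x]: a(x)·b(x) = (17x + 6)·(7x + 7) = 4x^2 + 19. This has degree ≥ 2, so divide by f(x) over F_23: 4x^2 + 19 = (4)·(x^2 + 20x + 21) + (12x + 4). Hence a·b ≡ 12x + 4 (mod f). (F_23[x]/(f) is a field with 23^2 = 529 elements since f is irreducible of degree 2.)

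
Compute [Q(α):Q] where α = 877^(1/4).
[Q(α):Q] = 4

α is a root of x^4 - 877. By Eisenstein's criterion at the prime p = 877 (which divides the constant term 877 but p^2 = 769129 does not, since 877 is squarefree), x^4 - 877 is irreducible over Q. Hence [Q(α):Q] = 4.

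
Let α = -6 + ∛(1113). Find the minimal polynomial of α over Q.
m_α(x) = x^3 + 18x^2 + 108x - 897

Set β = α + 6 = ∛(1113), so β^3 = 1113. Then (α + 6)^3 - 1113 = 0, i.e. α is a root of g(x) = (x + 6)^3 - 1113 = x^3 + 18x^2 + 108x - 897. Since g(x) = h(x + 6) where h(x) = x^3 - 1113, and h is irreducible over Q (because 1113 is not a perfect cube, so h has no rational root, and a monic cubic with no rational root is irreducible), g is also irreducible (irreducibility is preserved under the substitution x → x + 6). Hence m_α(x) = x^3 + 18x^2 + 108x - 897.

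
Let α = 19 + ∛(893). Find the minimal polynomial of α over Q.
m_α(x) = x^3 - 57x^2 + 1083x - 7752

Set β = α - 19 = ∛(893), so β^3 = 893. Then (α - 19)^3 - 893 = 0, i.e. α is a root of g(x) = (x - 19)^3 - 893 = x^3 - 57x^2 + 1083x - 7752. Since g(x) = h(x - 19) where h(x) = x^3 - 893, and h is irreducible over Q (because 893 is not a perfect cube, so h has no rational root, and a monic cubic with no rational root is irreducible), g is also irreducible (irreducibility is preserved under the substitution x → x - 19). Hence m_α(x) = x^3 - 57x^2 + 1083x - 7752.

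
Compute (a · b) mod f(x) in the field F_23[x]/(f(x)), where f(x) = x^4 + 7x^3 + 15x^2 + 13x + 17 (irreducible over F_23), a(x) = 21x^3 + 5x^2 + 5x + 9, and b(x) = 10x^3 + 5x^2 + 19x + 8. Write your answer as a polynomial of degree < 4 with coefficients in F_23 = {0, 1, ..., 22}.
a · b ≡ 6x^3 + 19x^2 + 19x + 8 (mod f(x))

Multiply in F_23[x]: a(x)·b(x) = (21x^3 + 5x^2 + 5x + 9)·(10x^3 + 5x^2 + 19x + 8) = 3x^6 + 17x^5 + 14x^4 + 10x^3 + 19x^2 + 4x + 3. This has degree ≥ 4, so divide by f(x) over F_23: 3x^6 + 17x^5 + 14x^4 + 10x^3 + 19x^2 + 4x + 3 = (3x^2 + 19x + 20)·(x^4 + 7x^3 + 15x^2 + 13x + 17) + (6x^3 + 19x^2 + 19x + 8). Hence a·b ≡ 6x^3 + 19x^2 + 19x + 8 (mod f). (F_23[x]/(f) is a field with 23^4 = 279841 elements since f is irreducible of degree 4.)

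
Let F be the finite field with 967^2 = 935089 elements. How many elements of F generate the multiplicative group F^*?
There are φ(935088) = 232320 primitive elements

F_q^* is cyclic of order q - 1 = 935088. A cyclic group of order m has exactly φ(m) generators. Here m = 935088 = 2^4 · 3 · 7 · 11^2 · 23, so the number of primitive elements is φ(935088) = 232320.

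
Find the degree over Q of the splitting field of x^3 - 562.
[K : Q] = 6

The roots of x^3 - 562 are ∛562, ω∛562, ω^2∛562 where ω = e^(2πi/3) is a primitive cube root of unity, so K = Q(∛562, ω). Now [Q(∛562):Q] = 3 (since 562 is not a perfect cube, x^3 - 562 is irreducible) and [Q(ω):Q] = 2. Both 2 and 3 divide [K:Q], and [K:Q] ≤ 3·2 = 6, so [K:Q] = 6. (Equivalently: Q(∛562) ⊂ R but ω ∉ R, so [K : Q(∛562)] = 2.)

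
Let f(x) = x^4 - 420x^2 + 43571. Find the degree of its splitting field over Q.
[K : Q] = 4

Solving the quadratic in x^2: x^2 = (420 ± √(420^2 - 4·43571))/2 = (420 ± √2116)/2 = (420 ± 46)/2, giving x^2 = 187 or x^2 = 233. So f(x) = (x^2 - 187)(x^2 - 233) and the roots of f are ±√187, ±√233. Hence the splitting field is K = Q(√187, √233). Since 187 and 233 are distinct squarefree integers > 1, their product 43571 is not a perfect square, so √233 ∉ Q(√187). By the tower law [K:Q] = [Q(√187,√233):Q(√187)] · [Q(√187):Q] = 2 · 2 = 4.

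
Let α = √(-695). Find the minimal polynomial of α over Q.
m_α(x) = x^2 + 695

α satisfies α^2 + 695 = 0, so x^2 + 695 annihilates α. Since d = -695 is squarefree and ≠ 1, it is not a perfect square in Q, so x^2 + 695 has no rational root and is therefore irreducible over Q (a degree-2 polynomial over a field is irreducible iff it has no root). Hence m_α(x) = x^2 + 695.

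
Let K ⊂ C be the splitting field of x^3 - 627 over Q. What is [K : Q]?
[K : Q] = 6

The roots of x^3 - 627 are ∛627, ω∛627, ω^2∛627 where ω = e^(2πi/3) is a primitive cube root of unity, so K = Q(∛627, ω). Now [Q(∛627):Q] = 3 (since 627 is not a perfect cube, x^3 - 627 is irreducible) and [Q(ω):Q] = 2. Both 2 and 3 divide [K:Q], and [K:Q] ≤ 3·2 = 6, so [K:Q] = 6. (Equivalently: Q(∛627) ⊂ R but ω ∉ R, so [K : Q(∛627)] = 2.)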